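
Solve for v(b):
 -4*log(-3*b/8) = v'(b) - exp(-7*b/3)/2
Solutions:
 v(b) = C1 - 4*b*log(-b) + 4*b*(-log(3) + 1 + 3*log(2)) - 3*exp(-7*b/3)/14


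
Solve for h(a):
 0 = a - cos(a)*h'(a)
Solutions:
 h(a) = C1 + Integral(a/cos(a), a)


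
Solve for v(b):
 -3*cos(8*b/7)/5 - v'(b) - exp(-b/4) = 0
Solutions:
 v(b) = C1 - 21*sin(8*b/7)/40 + 4*exp(-b/4)


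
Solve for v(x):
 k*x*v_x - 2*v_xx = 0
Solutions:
 v(x) = Piecewise((-sqrt(pi)*C1*erf(x*sqrt(-k)/2)/sqrt(-k) - C2, (k > 0) | (k < 0)), (-C1*x - C2, True))


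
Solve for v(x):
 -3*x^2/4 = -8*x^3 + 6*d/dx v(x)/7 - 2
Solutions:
 v(x) = C1 + 7*x^4/3 - 7*x^3/24 + 7*x/3


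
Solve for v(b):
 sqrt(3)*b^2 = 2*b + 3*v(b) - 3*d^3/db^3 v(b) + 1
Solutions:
 v(b) = C3*exp(b) + sqrt(3)*b^2/3 - 2*b/3 + (C1*sin(sqrt(3)*b/2) + C2*cos(sqrt(3)*b/2))*exp(-b/2) - 1/3


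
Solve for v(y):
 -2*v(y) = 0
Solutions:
 v(y) = 0


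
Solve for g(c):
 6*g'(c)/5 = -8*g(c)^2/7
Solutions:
 g(c) = 21/(C1 + 20*c)


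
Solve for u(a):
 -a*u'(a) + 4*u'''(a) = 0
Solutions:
 u(a) = C1 + Integral(C2*airyai(2^(1/3)*a/2) + C3*airybi(2^(1/3)*a/2), a)


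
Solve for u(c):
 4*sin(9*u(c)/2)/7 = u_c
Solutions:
 -4*c/7 + log(cos(9*u(c)/2) - 1)/9 - log(cos(9*u(c)/2) + 1)/9 = C1


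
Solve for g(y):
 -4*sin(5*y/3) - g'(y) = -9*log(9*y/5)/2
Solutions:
 g(y) = C1 + 9*y*log(y)/2 - 9*y*log(5)/2 - 9*y/2 + 9*y*log(3) + 12*cos(5*y/3)/5


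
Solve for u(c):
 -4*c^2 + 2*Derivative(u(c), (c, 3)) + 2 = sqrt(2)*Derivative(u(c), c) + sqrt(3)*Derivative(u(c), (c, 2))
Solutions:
 u(c) = C1 + C2*exp(c*(sqrt(3) + sqrt(3 + 8*sqrt(2)))/4) + C3*exp(c*(-sqrt(3 + 8*sqrt(2)) + sqrt(3))/4) - 2*sqrt(2)*c^3/3 + 2*sqrt(3)*c^2 - 8*c - 5*sqrt(2)*c


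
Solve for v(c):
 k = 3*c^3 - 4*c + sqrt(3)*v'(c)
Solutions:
 v(c) = C1 - sqrt(3)*c^4/4 + 2*sqrt(3)*c^2/3 + sqrt(3)*c*k/3


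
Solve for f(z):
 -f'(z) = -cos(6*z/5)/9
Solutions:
 f(z) = C1 + 5*sin(6*z/5)/54


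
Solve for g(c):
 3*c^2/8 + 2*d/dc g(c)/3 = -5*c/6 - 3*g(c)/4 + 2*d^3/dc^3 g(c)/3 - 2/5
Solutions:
 g(c) = C1*exp(-c*(8*18^(1/3)/(sqrt(5793) + 81)^(1/3) + 12^(1/3)*(sqrt(5793) + 81)^(1/3))/24)*sin(2^(1/3)*3^(1/6)*c*(-2^(1/3)*3^(2/3)*(sqrt(5793) + 81)^(1/3)/24 + (sqrt(5793) + 81)^(-1/3))) + C2*exp(-c*(8*18^(1/3)/(sqrt(5793) + 81)^(1/3) + 12^(1/3)*(sqrt(5793) + 81)^(1/3))/24)*cos(2^(1/3)*3^(1/6)*c*(-2^(1/3)*3^(2/3)*(sqrt(5793) + 81)^(1/3)/24 + (sqrt(5793) + 81)^(-1/3))) + C3*exp(c*(8*18^(1/3)/(sqrt(5793) + 81)^(1/3) + 12^(1/3)*(sqrt(5793) + 81)^(1/3))/12) - c^2/2 - 2*c/9 - 136/405


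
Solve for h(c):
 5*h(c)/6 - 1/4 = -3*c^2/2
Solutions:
 h(c) = 3/10 - 9*c^2/5


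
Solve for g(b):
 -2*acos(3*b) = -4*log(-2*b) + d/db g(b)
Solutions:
 g(b) = C1 + 4*b*log(-b) - 2*b*acos(3*b) - 4*b + 4*b*log(2) + 2*sqrt(1 - 9*b^2)/3


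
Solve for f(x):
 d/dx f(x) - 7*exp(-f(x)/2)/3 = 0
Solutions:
 f(x) = 2*log(C1 + 7*x/6)


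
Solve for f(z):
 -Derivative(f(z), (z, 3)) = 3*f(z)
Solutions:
 f(z) = C3*exp(-3^(1/3)*z) + (C1*sin(3^(5/6)*z/2) + C2*cos(3^(5/6)*z/2))*exp(3^(1/3)*z/2)


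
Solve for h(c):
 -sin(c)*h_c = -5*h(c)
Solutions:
 h(c) = C1*sqrt(cos(c) - 1)*(cos(c)^2 - 2*cos(c) + 1)/(sqrt(cos(c) + 1)*(cos(c)^2 + 2*cos(c) + 1))


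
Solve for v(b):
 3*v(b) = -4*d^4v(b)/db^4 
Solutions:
 v(b) = (C1*sin(3^(1/4)*b/2) + C2*cos(3^(1/4)*b/2))*exp(-3^(1/4)*b/2) + (C3*sin(3^(1/4)*b/2) + C4*cos(3^(1/4)*b/2))*exp(3^(1/4)*b/2)


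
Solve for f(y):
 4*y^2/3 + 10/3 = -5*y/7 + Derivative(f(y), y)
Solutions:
 f(y) = C1 + 4*y^3/9 + 5*y^2/14 + 10*y/3


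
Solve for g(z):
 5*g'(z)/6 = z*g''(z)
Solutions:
 g(z) = C1 + C2*z^(11/6)


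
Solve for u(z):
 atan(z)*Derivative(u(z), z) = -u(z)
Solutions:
 u(z) = C1*exp(-Integral(1/atan(z), z))


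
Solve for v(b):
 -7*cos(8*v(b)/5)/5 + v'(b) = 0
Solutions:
 -7*b/5 - 5*log(sin(8*v(b)/5) - 1)/16 + 5*log(sin(8*v(b)/5) + 1)/16 = C1


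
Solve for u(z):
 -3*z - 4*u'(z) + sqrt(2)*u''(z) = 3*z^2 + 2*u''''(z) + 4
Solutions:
 u(z) = C1 + C2*exp(3^(1/3)*z*(sqrt(2)*3^(1/3)/(sqrt(3)*sqrt(108 - sqrt(2))/2 + 9)^(1/3) + 2*(sqrt(3)*sqrt(108 - sqrt(2))/2 + 9)^(1/3))/12)*sin(z*(-3*sqrt(6)/(3*sqrt(3)*sqrt(108 - sqrt(2))/2 + 27)^(1/3) + 2*sqrt(3)*(3*sqrt(3)*sqrt(108 - sqrt(2))/2 + 27)^(1/3))/12) + C3*exp(3^(1/3)*z*(sqrt(2)*3^(1/3)/(sqrt(3)*sqrt(108 - sqrt(2))/2 + 9)^(1/3) + 2*(sqrt(3)*sqrt(108 - sqrt(2))/2 + 9)^(1/3))/12)*cos(z*(-3*sqrt(6)/(3*sqrt(3)*sqrt(108 - sqrt(2))/2 + 27)^(1/3) + 2*sqrt(3)*(3*sqrt(3)*sqrt(108 - sqrt(2))/2 + 27)^(1/3))/12) + C4*exp(-3^(1/3)*z*(sqrt(2)*3^(1/3)/(sqrt(3)*sqrt(108 - sqrt(2))/2 + 9)^(1/3) + 2*(sqrt(3)*sqrt(108 - sqrt(2))/2 + 9)^(1/3))/6) - z^3/4 - 3*z^2/8 - 3*sqrt(2)*z^2/16 - 19*z/16 - 3*sqrt(2)*z/16


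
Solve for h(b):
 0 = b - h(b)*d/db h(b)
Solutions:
 h(b) = -sqrt(C1 + b^2)
 h(b) = sqrt(C1 + b^2)


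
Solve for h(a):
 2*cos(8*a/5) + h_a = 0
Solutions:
 h(a) = C1 - 5*sin(8*a/5)/4


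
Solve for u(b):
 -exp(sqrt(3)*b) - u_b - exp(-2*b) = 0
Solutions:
 u(b) = C1 - sqrt(3)*exp(sqrt(3)*b)/3 + exp(-2*b)/2


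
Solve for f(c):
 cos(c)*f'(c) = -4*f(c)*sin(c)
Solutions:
 f(c) = C1*cos(c)^4


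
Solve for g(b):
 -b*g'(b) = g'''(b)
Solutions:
 g(b) = C1 + Integral(C2*airyai(-b) + C3*airybi(-b), b)


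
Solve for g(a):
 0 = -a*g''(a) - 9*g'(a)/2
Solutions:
 g(a) = C1 + C2/a^(7/2)


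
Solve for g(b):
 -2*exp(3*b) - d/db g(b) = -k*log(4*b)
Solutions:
 g(b) = C1 + b*k*log(b) + b*k*(-1 + 2*log(2)) - 2*exp(3*b)/3


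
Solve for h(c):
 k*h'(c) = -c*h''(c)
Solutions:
 h(c) = C1 + c^(1 - re(k))*(C2*sin(log(c)*Abs(im(k))) + C3*cos(log(c)*im(k)))


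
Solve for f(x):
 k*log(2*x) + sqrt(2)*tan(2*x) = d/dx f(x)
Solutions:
 f(x) = C1 + k*x*(log(x) - 1) + k*x*log(2) - sqrt(2)*log(cos(2*x))/2


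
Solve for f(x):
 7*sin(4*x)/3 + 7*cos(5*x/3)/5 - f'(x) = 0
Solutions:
 f(x) = C1 + 21*sin(5*x/3)/25 - 7*cos(4*x)/12


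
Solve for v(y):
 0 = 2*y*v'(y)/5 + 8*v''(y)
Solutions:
 v(y) = C1 + C2*erf(sqrt(10)*y/20)


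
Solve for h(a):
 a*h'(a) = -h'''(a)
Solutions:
 h(a) = C1 + Integral(C2*airyai(-a) + C3*airybi(-a), a)


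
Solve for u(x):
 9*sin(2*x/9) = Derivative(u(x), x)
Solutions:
 u(x) = C1 - 81*cos(2*x/9)/2


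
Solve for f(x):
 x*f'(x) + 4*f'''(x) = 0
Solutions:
 f(x) = C1 + Integral(C2*airyai(-2^(1/3)*x/2) + C3*airybi(-2^(1/3)*x/2), x)


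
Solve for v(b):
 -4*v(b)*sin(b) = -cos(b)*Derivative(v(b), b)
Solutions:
 v(b) = C1/cos(b)^4


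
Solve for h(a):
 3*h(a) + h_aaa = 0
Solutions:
 h(a) = C3*exp(-3^(1/3)*a) + (C1*sin(3^(5/6)*a/2) + C2*cos(3^(5/6)*a/2))*exp(3^(1/3)*a/2)


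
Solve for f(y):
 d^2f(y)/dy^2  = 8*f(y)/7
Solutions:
 f(y) = C1*exp(-2*sqrt(14)*y/7) + C2*exp(2*sqrt(14)*y/7)


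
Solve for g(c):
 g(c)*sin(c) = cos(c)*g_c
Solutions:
 g(c) = C1/cos(c)


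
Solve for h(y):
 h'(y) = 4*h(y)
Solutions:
 h(y) = C1*exp(4*y)


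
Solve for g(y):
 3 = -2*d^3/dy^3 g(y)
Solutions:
 g(y) = C1 + C2*y + C3*y^2 - y^3/4


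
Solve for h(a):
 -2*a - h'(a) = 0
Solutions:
 h(a) = C1 - a^2


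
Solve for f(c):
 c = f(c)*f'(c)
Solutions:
 f(c) = -sqrt(C1 + c^2)
 f(c) = sqrt(C1 + c^2)


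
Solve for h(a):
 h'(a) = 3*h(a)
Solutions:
 h(a) = C1*exp(3*a)


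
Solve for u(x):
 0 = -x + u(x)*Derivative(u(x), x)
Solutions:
 u(x) = -sqrt(C1 + x^2)
 u(x) = sqrt(C1 + x^2)


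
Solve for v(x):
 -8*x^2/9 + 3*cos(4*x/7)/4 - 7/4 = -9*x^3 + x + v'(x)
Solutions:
 v(x) = C1 + 9*x^4/4 - 8*x^3/27 - x^2/2 - 7*x/4 + 21*sin(4*x/7)/16


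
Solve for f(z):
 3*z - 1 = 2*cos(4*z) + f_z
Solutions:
 f(z) = C1 + 3*z^2/2 - z - sin(4*z)/2


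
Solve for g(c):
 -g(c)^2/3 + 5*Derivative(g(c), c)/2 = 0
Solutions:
 g(c) = -15/(C1 + 2*c)


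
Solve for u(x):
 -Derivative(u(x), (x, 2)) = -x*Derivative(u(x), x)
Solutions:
 u(x) = C1 + C2*erfi(sqrt(2)*x/2)


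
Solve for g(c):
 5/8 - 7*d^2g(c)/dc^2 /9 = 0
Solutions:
 g(c) = C1 + C2*c + 45*c^2/112


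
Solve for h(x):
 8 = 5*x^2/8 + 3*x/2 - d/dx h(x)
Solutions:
 h(x) = C1 + 5*x^3/24 + 3*x^2/4 - 8*x


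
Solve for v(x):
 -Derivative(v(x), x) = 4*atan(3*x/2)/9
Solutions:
 v(x) = C1 - 4*x*atan(3*x/2)/9 + 4*log(9*x^2 + 4)/27


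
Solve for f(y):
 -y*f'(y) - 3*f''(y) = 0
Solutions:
 f(y) = C1 + C2*erf(sqrt(6)*y/6)


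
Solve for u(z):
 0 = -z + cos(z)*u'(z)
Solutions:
 u(z) = C1 + Integral(z/cos(z), z)


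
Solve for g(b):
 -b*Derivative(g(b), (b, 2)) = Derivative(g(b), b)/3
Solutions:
 g(b) = C1 + C2*b^(2/3)


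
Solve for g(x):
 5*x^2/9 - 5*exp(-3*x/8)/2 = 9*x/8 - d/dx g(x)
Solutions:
 g(x) = C1 - 5*x^3/27 + 9*x^2/16 - 20*exp(-3*x/8)/3


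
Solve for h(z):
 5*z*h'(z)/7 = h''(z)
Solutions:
 h(z) = C1 + C2*erfi(sqrt(70)*z/14)


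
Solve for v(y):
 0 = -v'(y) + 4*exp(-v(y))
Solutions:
 v(y) = log(C1 + 4*y)


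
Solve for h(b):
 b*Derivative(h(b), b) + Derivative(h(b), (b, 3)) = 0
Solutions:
 h(b) = C1 + Integral(C2*airyai(-b) + C3*airybi(-b), b)


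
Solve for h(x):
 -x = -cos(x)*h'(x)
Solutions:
 h(x) = C1 + Integral(x/cos(x), x)


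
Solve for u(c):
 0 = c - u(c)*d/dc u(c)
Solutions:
 u(c) = -sqrt(C1 + c^2)
 u(c) = sqrt(C1 + c^2)


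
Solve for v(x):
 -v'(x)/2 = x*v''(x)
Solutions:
 v(x) = C1 + C2*sqrt(x)


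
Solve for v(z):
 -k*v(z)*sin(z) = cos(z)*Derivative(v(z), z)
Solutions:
 v(z) = C1*exp(k*log(cos(z)))


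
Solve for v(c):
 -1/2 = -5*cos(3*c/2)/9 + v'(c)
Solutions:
 v(c) = C1 - c/2 + 10*sin(3*c/2)/27


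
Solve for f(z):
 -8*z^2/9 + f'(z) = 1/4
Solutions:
 f(z) = C1 + 8*z^3/27 + z/4


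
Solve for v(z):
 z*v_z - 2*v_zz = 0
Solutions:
 v(z) = C1 + C2*erfi(z/2)


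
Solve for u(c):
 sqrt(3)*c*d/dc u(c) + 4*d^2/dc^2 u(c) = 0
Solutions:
 u(c) = C1 + C2*erf(sqrt(2)*3^(1/4)*c/4)


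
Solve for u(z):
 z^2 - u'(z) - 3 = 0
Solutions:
 u(z) = C1 + z^3/3 - 3*z


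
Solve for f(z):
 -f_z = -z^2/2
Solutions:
 f(z) = C1 + z^3/6


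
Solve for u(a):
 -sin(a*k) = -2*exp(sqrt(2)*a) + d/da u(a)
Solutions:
 u(a) = C1 + sqrt(2)*exp(sqrt(2)*a) + cos(a*k)/k


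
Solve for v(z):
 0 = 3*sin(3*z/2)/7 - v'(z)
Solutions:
 v(z) = C1 - 2*cos(3*z/2)/7


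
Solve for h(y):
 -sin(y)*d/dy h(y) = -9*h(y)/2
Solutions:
 h(y) = C1*(cos(y) - 1)^(1/4)*(cos(y)^2 - 2*cos(y) + 1)/((cos(y) + 1)^(1/4)*(cos(y)^2 + 2*cos(y) + 1))


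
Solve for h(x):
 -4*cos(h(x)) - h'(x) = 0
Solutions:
 h(x) = pi - asin((C1 + exp(8*x))/(C1 - exp(8*x)))
 h(x) = asin((C1 + exp(8*x))/(C1 - exp(8*x)))


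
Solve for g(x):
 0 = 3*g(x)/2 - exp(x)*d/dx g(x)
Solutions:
 g(x) = C1*exp(-3*exp(-x)/2)


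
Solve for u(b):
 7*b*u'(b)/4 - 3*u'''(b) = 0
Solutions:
 u(b) = C1 + Integral(C2*airyai(126^(1/3)*b/6) + C3*airybi(126^(1/3)*b/6), b)


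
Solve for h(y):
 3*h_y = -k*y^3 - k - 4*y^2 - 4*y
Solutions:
 h(y) = C1 - k*y^4/12 - k*y/3 - 4*y^3/9 - 2*y^2/3


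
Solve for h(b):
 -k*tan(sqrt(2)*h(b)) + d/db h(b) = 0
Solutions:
 h(b) = sqrt(2)*(pi - asin(C1*exp(sqrt(2)*b*k)))/2
 h(b) = sqrt(2)*asin(C1*exp(sqrt(2)*b*k))/2


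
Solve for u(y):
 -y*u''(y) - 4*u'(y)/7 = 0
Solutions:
 u(y) = C1 + C2*y^(3/7)


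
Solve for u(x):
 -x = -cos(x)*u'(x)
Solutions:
 u(x) = C1 + Integral(x/cos(x), x)


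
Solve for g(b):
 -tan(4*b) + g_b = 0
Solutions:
 g(b) = C1 - log(cos(4*b))/4


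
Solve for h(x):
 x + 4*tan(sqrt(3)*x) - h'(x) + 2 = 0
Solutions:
 h(x) = C1 + x^2/2 + 2*x - 4*sqrt(3)*log(cos(sqrt(3)*x))/3


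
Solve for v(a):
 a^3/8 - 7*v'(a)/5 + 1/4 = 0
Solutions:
 v(a) = C1 + 5*a^4/224 + 5*a/28


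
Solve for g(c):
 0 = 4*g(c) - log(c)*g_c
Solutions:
 g(c) = C1*exp(4*li(c))


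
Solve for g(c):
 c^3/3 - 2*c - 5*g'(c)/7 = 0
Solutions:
 g(c) = C1 + 7*c^4/60 - 7*c^2/5


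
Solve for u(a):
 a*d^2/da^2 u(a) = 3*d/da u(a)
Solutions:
 u(a) = C1 + C2*a^4


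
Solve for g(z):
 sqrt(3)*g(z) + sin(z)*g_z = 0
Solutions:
 g(z) = C1*(cos(z) + 1)^(sqrt(3)/2)/(cos(z) - 1)^(sqrt(3)/2)


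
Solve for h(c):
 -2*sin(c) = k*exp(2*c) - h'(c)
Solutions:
 h(c) = C1 + k*exp(2*c)/2 - 2*cos(c)


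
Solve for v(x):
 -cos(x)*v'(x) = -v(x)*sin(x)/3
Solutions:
 v(x) = C1/cos(x)^(1/3)


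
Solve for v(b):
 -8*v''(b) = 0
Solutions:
 v(b) = C1 + C2*b


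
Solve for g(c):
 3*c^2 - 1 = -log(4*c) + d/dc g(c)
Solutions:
 g(c) = C1 + c^3 + c*log(c) - 2*c + c*log(4)


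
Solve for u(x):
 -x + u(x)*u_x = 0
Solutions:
 u(x) = -sqrt(C1 + x^2)
 u(x) = sqrt(C1 + x^2)


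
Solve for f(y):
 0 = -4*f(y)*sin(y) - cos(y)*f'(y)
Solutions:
 f(y) = C1*cos(y)^4


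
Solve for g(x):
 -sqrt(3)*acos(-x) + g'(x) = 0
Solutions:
 g(x) = C1 + sqrt(3)*(x*acos(-x) + sqrt(1 - x^2))


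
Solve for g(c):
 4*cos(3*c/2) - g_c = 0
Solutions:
 g(c) = C1 + 8*sin(3*c/2)/3


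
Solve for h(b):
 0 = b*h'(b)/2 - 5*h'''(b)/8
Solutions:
 h(b) = C1 + Integral(C2*airyai(10^(2/3)*b/5) + C3*airybi(10^(2/3)*b/5), b)


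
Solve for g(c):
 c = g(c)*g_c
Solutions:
 g(c) = -sqrt(C1 + c^2)
 g(c) = sqrt(C1 + c^2)


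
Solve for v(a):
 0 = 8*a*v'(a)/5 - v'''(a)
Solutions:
 v(a) = C1 + Integral(C2*airyai(2*5^(2/3)*a/5) + C3*airybi(2*5^(2/3)*a/5), a)


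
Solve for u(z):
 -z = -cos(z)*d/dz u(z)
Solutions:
 u(z) = C1 + Integral(z/cos(z), z)


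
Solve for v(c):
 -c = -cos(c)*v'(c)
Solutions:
 v(c) = C1 + Integral(c/cos(c), c)


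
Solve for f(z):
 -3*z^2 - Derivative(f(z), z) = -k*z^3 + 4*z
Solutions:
 f(z) = C1 + k*z^4/4 - z^3 - 2*z^2


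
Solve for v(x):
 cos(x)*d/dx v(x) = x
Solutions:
 v(x) = C1 + Integral(x/cos(x), x)


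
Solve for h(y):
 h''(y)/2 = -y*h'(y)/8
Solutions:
 h(y) = C1 + C2*erf(sqrt(2)*y/4)


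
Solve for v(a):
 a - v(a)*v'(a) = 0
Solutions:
 v(a) = -sqrt(C1 + a^2)
 v(a) = sqrt(C1 + a^2)


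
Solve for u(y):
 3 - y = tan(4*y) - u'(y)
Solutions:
 u(y) = C1 + y^2/2 - 3*y - log(cos(4*y))/4


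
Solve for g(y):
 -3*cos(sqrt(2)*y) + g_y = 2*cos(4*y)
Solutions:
 g(y) = C1 + sin(4*y)/2 + 3*sqrt(2)*sin(sqrt(2)*y)/2


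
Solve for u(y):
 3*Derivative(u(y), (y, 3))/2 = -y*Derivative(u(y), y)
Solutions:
 u(y) = C1 + Integral(C2*airyai(-2^(1/3)*3^(2/3)*y/3) + C3*airybi(-2^(1/3)*3^(2/3)*y/3), y)


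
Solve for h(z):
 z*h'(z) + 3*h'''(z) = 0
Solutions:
 h(z) = C1 + Integral(C2*airyai(-3^(2/3)*z/3) + C3*airybi(-3^(2/3)*z/3), z)


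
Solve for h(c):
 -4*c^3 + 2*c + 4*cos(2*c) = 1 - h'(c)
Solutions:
 h(c) = C1 + c^4 - c^2 + c - 2*sin(2*c)


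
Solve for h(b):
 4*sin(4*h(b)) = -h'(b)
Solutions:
 h(b) = -acos((-C1 - exp(32*b))/(C1 - exp(32*b)))/4 + pi/2
 h(b) = acos((-C1 - exp(32*b))/(C1 - exp(32*b)))/4


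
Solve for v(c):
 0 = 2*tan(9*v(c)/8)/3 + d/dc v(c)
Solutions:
 v(c) = -8*asin(C1*exp(-3*c/4))/9 + 8*pi/9
 v(c) = 8*asin(C1*exp(-3*c/4))/9


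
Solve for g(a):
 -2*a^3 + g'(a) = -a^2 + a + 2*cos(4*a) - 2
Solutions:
 g(a) = C1 + a^4/2 - a^3/3 + a^2/2 - 2*a + sin(4*a)/2


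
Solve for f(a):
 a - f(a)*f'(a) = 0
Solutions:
 f(a) = -sqrt(C1 + a^2)
 f(a) = sqrt(C1 + a^2)


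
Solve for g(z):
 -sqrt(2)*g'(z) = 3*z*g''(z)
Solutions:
 g(z) = C1 + C2*z^(1 - sqrt(2)/3)


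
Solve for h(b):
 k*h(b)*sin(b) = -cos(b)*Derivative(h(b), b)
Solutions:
 h(b) = C1*exp(k*log(cos(b)))


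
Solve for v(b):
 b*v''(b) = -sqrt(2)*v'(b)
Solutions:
 v(b) = C1 + C2*b^(1 - sqrt(2))


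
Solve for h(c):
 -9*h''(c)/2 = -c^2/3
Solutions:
 h(c) = C1 + C2*c + c^4/162


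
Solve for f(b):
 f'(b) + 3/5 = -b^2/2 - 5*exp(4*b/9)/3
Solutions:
 f(b) = C1 - b^3/6 - 3*b/5 - 15*exp(4*b/9)/4


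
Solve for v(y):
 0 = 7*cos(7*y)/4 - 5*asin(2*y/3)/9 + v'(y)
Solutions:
 v(y) = C1 + 5*y*asin(2*y/3)/9 + 5*sqrt(9 - 4*y^2)/18 - sin(7*y)/4


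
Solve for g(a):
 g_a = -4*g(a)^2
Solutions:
 g(a) = 1/(C1 + 4*a)


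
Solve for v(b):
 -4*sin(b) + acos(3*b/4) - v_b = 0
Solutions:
 v(b) = C1 + b*acos(3*b/4) - sqrt(16 - 9*b^2)/3 + 4*cos(b)


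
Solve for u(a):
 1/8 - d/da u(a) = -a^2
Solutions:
 u(a) = C1 + a^3/3 + a/8


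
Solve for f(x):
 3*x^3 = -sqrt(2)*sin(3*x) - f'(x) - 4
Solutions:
 f(x) = C1 - 3*x^4/4 - 4*x + sqrt(2)*cos(3*x)/3


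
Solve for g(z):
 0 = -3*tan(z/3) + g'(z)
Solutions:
 g(z) = C1 - 9*log(cos(z/3))


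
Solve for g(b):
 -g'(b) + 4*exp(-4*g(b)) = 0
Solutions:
 g(b) = log(-I*(C1 + 16*b)^(1/4))
 g(b) = log(I*(C1 + 16*b)^(1/4))
 g(b) = log(-(C1 + 16*b)^(1/4))
 g(b) = log(C1 + 16*b)/4


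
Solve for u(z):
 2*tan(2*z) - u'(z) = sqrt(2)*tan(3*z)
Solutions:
 u(z) = C1 - log(cos(2*z)) + sqrt(2)*log(cos(3*z))/3


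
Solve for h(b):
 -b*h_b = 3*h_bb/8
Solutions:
 h(b) = C1 + C2*erf(2*sqrt(3)*b/3)


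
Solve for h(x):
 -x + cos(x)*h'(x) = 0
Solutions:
 h(x) = C1 + Integral(x/cos(x), x)


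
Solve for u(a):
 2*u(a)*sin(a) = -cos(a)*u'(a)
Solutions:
 u(a) = C1*cos(a)^2


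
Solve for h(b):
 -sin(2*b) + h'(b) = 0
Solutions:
 h(b) = C1 - cos(2*b)/2


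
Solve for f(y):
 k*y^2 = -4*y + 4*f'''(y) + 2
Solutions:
 f(y) = C1 + C2*y + C3*y^2 + k*y^5/240 + y^4/24 - y^3/12


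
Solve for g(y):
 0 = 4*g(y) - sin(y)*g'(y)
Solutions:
 g(y) = C1*(cos(y)^2 - 2*cos(y) + 1)/(cos(y)^2 + 2*cos(y) + 1)


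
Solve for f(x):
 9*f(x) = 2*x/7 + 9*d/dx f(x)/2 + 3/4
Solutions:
 f(x) = C1*exp(2*x) + 2*x/63 + 25/252


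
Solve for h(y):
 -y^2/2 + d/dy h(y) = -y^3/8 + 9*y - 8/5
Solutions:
 h(y) = C1 - y^4/32 + y^3/6 + 9*y^2/2 - 8*y/5


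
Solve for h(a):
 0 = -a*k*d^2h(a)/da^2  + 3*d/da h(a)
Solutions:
 h(a) = C1 + a^(((re(k) + 3)*re(k) + im(k)^2)/(re(k)^2 + im(k)^2))*(C2*sin(3*log(a)*Abs(im(k))/(re(k)^2 + im(k)^2)) + C3*cos(3*log(a)*im(k)/(re(k)^2 + im(k)^2)))


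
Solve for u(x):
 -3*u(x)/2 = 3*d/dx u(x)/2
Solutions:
 u(x) = C1*exp(-x)


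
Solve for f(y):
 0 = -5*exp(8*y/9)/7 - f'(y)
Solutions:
 f(y) = C1 - 45*exp(8*y/9)/56


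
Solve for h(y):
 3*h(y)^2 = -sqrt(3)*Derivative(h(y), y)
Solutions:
 h(y) = 1/(C1 + sqrt(3)*y)


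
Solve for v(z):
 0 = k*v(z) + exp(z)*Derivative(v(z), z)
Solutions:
 v(z) = C1*exp(k*exp(-z))


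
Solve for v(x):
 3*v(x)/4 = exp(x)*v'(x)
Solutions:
 v(x) = C1*exp(-3*exp(-x)/4)


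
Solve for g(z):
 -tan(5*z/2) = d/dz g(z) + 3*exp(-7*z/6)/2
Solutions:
 g(z) = C1 - log(tan(5*z/2)^2 + 1)/5 + 9*exp(-7*z/6)/7


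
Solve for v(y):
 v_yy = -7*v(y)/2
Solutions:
 v(y) = C1*sin(sqrt(14)*y/2) + C2*cos(sqrt(14)*y/2)


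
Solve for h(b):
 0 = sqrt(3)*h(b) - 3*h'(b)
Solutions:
 h(b) = C1*exp(sqrt(3)*b/3)


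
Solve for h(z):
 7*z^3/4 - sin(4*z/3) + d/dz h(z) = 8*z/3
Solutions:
 h(z) = C1 - 7*z^4/16 + 4*z^2/3 - 3*cos(4*z/3)/4


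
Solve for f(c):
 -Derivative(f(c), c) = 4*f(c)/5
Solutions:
 f(c) = C1*exp(-4*c/5)


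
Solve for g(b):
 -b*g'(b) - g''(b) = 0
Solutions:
 g(b) = C1 + C2*erf(sqrt(2)*b/2)


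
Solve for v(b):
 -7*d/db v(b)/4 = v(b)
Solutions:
 v(b) = C1*exp(-4*b/7)


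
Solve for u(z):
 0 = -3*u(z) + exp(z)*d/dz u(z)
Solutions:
 u(z) = C1*exp(-3*exp(-z))


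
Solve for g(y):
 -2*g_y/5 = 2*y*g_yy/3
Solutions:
 g(y) = C1 + C2*y^(2/5)


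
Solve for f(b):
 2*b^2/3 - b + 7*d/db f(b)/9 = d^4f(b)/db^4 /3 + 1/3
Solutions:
 f(b) = C1 + C4*exp(3^(2/3)*7^(1/3)*b/3) - 2*b^3/7 + 9*b^2/14 + 3*b/7 + (C2*sin(3^(1/6)*7^(1/3)*b/2) + C3*cos(3^(1/6)*7^(1/3)*b/2))*exp(-3^(2/3)*7^(1/3)*b/6)


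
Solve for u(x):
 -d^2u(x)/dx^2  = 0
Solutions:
 u(x) = C1 + C2*x


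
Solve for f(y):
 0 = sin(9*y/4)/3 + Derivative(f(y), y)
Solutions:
 f(y) = C1 + 4*cos(9*y/4)/27


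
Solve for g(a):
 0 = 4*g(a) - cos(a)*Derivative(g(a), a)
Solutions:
 g(a) = C1*(sin(a)^2 + 2*sin(a) + 1)/(sin(a)^2 - 2*sin(a) + 1)


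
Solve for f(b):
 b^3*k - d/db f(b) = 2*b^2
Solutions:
 f(b) = C1 + b^4*k/4 - 2*b^3/3


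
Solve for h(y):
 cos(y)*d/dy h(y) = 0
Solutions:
 h(y) = C1


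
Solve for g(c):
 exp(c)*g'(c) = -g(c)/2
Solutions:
 g(c) = C1*exp(exp(-c)/2)


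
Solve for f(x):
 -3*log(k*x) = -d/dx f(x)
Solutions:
 f(x) = C1 + 3*x*log(k*x) - 3*x


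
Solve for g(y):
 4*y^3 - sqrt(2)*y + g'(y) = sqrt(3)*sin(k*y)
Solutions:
 g(y) = C1 - y^4 + sqrt(2)*y^2/2 - sqrt(3)*cos(k*y)/k


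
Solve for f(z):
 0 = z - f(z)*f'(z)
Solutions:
 f(z) = -sqrt(C1 + z^2)
 f(z) = sqrt(C1 + z^2)


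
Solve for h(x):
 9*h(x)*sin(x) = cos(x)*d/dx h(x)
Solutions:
 h(x) = C1/cos(x)^9


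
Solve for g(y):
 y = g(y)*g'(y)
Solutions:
 g(y) = -sqrt(C1 + y^2)
 g(y) = sqrt(C1 + y^2)


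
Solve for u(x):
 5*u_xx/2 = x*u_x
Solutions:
 u(x) = C1 + C2*erfi(sqrt(5)*x/5)


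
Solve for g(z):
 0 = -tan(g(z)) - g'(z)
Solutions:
 g(z) = pi - asin(C1*exp(-z))
 g(z) = asin(C1*exp(-z))


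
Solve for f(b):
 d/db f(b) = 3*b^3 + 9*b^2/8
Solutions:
 f(b) = C1 + 3*b^4/4 + 3*b^3/8


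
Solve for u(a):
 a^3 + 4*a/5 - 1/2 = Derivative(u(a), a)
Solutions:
 u(a) = C1 + a^4/4 + 2*a^2/5 - a/2


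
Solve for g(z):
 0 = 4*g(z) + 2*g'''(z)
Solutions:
 g(z) = C3*exp(-2^(1/3)*z) + (C1*sin(2^(1/3)*sqrt(3)*z/2) + C2*cos(2^(1/3)*sqrt(3)*z/2))*exp(2^(1/3)*z/2)


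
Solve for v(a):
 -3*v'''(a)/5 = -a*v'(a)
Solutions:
 v(a) = C1 + Integral(C2*airyai(3^(2/3)*5^(1/3)*a/3) + C3*airybi(3^(2/3)*5^(1/3)*a/3), a)


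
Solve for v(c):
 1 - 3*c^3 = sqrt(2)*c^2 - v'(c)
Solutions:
 v(c) = C1 + 3*c^4/4 + sqrt(2)*c^3/3 - c


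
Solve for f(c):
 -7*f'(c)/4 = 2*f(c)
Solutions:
 f(c) = C1*exp(-8*c/7)


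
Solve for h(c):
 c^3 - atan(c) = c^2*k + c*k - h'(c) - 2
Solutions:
 h(c) = C1 - c^4/4 + c^3*k/3 + c^2*k/2 + c*atan(c) - 2*c - log(c^2 + 1)/2


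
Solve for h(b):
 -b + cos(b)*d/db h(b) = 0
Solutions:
 h(b) = C1 + Integral(b/cos(b), b)


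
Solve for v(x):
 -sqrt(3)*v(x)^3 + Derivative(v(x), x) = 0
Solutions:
 v(x) = -sqrt(2)*sqrt(-1/(C1 + sqrt(3)*x))/2
 v(x) = sqrt(2)*sqrt(-1/(C1 + sqrt(3)*x))/2


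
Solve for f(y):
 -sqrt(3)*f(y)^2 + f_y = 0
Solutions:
 f(y) = -1/(C1 + sqrt(3)*y)


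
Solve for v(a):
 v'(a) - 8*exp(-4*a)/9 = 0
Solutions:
 v(a) = C1 - 2*exp(-4*a)/9


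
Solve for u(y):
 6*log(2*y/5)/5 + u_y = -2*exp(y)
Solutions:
 u(y) = C1 - 6*y*log(y)/5 + 6*y*(-log(2) + 1 + log(5))/5 - 2*exp(y)


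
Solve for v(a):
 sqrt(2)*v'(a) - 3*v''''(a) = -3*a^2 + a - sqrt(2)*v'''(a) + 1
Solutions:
 v(a) = C1 + C2*exp(a*(-2^(2/3)*(9*sqrt(1506) + 247*sqrt(2))^(1/3) - 4*2^(1/3)/(9*sqrt(1506) + 247*sqrt(2))^(1/3) + 4*sqrt(2))/36)*sin(2^(1/3)*sqrt(3)*a*(-2^(1/3)*(9*sqrt(1506) + 247*sqrt(2))^(1/3) + 4/(9*sqrt(1506) + 247*sqrt(2))^(1/3))/36) + C3*exp(a*(-2^(2/3)*(9*sqrt(1506) + 247*sqrt(2))^(1/3) - 4*2^(1/3)/(9*sqrt(1506) + 247*sqrt(2))^(1/3) + 4*sqrt(2))/36)*cos(2^(1/3)*sqrt(3)*a*(-2^(1/3)*(9*sqrt(1506) + 247*sqrt(2))^(1/3) + 4/(9*sqrt(1506) + 247*sqrt(2))^(1/3))/36) + C4*exp(a*(4*2^(1/3)/(9*sqrt(1506) + 247*sqrt(2))^(1/3) + 2*sqrt(2) + 2^(2/3)*(9*sqrt(1506) + 247*sqrt(2))^(1/3))/18) - sqrt(2)*a^3/2 + sqrt(2)*a^2/4 + 7*sqrt(2)*a/2


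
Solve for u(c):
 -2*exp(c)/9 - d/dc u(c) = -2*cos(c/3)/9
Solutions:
 u(c) = C1 - 2*exp(c)/9 + 2*sin(c/3)/3


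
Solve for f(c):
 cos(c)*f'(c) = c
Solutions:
 f(c) = C1 + Integral(c/cos(c), c)


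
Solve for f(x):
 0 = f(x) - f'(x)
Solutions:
 f(x) = C1*exp(x)


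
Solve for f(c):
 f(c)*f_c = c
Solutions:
 f(c) = -sqrt(C1 + c^2)
 f(c) = sqrt(C1 + c^2)


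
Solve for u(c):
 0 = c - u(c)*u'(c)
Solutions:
 u(c) = -sqrt(C1 + c^2)
 u(c) = sqrt(C1 + c^2)


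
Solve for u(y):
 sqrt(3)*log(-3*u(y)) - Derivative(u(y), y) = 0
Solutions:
 -sqrt(3)*Integral(1/(log(-_y) + log(3)), (_y, u(y)))/3 = C1 - y


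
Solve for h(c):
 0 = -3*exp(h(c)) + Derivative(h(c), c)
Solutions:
 h(c) = log(-1/(C1 + 3*c))


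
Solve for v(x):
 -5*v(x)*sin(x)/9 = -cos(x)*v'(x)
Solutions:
 v(x) = C1/cos(x)^(5/9)


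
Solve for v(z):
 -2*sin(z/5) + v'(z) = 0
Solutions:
 v(z) = C1 - 10*cos(z/5)


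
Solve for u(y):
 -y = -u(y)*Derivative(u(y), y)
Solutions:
 u(y) = -sqrt(C1 + y^2)
 u(y) = sqrt(C1 + y^2)


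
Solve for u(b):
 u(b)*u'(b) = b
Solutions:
 u(b) = -sqrt(C1 + b^2)
 u(b) = sqrt(C1 + b^2)


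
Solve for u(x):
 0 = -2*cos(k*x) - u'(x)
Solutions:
 u(x) = C1 - 2*sin(k*x)/k


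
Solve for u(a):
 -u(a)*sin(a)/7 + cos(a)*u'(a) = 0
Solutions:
 u(a) = C1/cos(a)^(1/7)


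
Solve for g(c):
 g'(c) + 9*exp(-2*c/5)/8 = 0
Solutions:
 g(c) = C1 + 45*exp(-2*c/5)/16


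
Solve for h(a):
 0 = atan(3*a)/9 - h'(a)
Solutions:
 h(a) = C1 + a*atan(3*a)/9 - log(9*a^2 + 1)/54


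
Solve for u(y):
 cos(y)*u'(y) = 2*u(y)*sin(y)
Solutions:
 u(y) = C1/cos(y)^2


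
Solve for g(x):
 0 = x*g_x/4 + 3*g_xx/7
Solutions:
 g(x) = C1 + C2*erf(sqrt(42)*x/12)


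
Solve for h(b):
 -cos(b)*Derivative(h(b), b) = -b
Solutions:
 h(b) = C1 + Integral(b/cos(b), b)


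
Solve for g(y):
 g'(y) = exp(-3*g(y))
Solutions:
 g(y) = log(C1 + 3*y)/3
 g(y) = log((-3^(1/3) - 3^(5/6)*I)*(C1 + y)^(1/3)/2)
 g(y) = log((-3^(1/3) + 3^(5/6)*I)*(C1 + y)^(1/3)/2)


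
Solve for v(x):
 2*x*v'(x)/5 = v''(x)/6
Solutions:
 v(x) = C1 + C2*erfi(sqrt(30)*x/5)


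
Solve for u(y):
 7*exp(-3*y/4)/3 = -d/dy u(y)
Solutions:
 u(y) = C1 + 28*exp(-3*y/4)/9


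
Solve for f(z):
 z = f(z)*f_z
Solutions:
 f(z) = -sqrt(C1 + z^2)
 f(z) = sqrt(C1 + z^2)


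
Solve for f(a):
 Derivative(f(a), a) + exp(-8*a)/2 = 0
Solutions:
 f(a) = C1 + exp(-8*a)/16


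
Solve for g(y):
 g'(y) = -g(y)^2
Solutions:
 g(y) = 1/(C1 + y)


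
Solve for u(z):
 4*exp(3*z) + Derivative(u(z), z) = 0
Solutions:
 u(z) = C1 - 4*exp(3*z)/3


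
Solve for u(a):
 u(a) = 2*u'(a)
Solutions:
 u(a) = C1*exp(a/2)


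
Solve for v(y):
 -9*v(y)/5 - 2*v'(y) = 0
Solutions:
 v(y) = C1*exp(-9*y/10)


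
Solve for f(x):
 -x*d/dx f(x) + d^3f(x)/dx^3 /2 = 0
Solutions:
 f(x) = C1 + Integral(C2*airyai(2^(1/3)*x) + C3*airybi(2^(1/3)*x), x)


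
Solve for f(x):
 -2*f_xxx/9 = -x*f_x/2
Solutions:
 f(x) = C1 + Integral(C2*airyai(2^(1/3)*3^(2/3)*x/2) + C3*airybi(2^(1/3)*3^(2/3)*x/2), x)


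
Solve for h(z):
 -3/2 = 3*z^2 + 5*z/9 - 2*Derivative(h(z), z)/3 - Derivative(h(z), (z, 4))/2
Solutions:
 h(z) = C1 + C4*exp(-6^(2/3)*z/3) + 3*z^3/2 + 5*z^2/12 + 9*z/4 + (C2*sin(2^(2/3)*3^(1/6)*z/2) + C3*cos(2^(2/3)*3^(1/6)*z/2))*exp(6^(2/3)*z/6)


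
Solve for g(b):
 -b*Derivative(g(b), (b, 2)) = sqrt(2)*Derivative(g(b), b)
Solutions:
 g(b) = C1 + C2*b^(1 - sqrt(2))


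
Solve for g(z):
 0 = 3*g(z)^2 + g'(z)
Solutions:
 g(z) = 1/(C1 + 3*z)


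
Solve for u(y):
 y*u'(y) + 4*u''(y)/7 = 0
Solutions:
 u(y) = C1 + C2*erf(sqrt(14)*y/4)


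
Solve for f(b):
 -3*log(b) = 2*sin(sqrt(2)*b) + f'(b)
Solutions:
 f(b) = C1 - 3*b*log(b) + 3*b + sqrt(2)*cos(sqrt(2)*b)


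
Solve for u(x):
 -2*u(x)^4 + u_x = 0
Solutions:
 u(x) = (-1/(C1 + 6*x))^(1/3)
 u(x) = (-1/(C1 + 2*x))^(1/3)*(-3^(2/3) - 3*3^(1/6)*I)/6
 u(x) = (-1/(C1 + 2*x))^(1/3)*(-3^(2/3) + 3*3^(1/6)*I)/6


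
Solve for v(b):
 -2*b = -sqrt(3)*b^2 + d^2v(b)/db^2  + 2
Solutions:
 v(b) = C1 + C2*b + sqrt(3)*b^4/12 - b^3/3 - b^2


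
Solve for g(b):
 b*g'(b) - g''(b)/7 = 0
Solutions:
 g(b) = C1 + C2*erfi(sqrt(14)*b/2)


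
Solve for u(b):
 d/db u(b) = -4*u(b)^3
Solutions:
 u(b) = -sqrt(2)*sqrt(-1/(C1 - 4*b))/2
 u(b) = sqrt(2)*sqrt(-1/(C1 - 4*b))/2


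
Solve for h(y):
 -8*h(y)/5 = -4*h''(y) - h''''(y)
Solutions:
 h(y) = C1*exp(-y*sqrt(-2 + 2*sqrt(35)/5)) + C2*exp(y*sqrt(-2 + 2*sqrt(35)/5)) + C3*sin(y*sqrt(2 + 2*sqrt(35)/5)) + C4*cos(y*sqrt(2 + 2*sqrt(35)/5))


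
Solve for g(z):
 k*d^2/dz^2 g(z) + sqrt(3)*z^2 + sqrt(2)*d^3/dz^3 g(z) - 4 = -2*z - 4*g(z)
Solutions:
 g(z) = C1*exp(-z*(2^(5/6)*k^2/(2*(k^3/4 + sqrt(-k^6 + (k^3 + 108)^2)/4 + 27)^(1/3)) + sqrt(2)*k + 2*2^(1/6)*(k^3/4 + sqrt(-k^6 + (k^3 + 108)^2)/4 + 27)^(1/3))/6) + C2*exp(z*(-2^(5/6)*k^2/((-1 + sqrt(3)*I)*(k^3/4 + sqrt(-k^6 + (k^3 + 108)^2)/4 + 27)^(1/3)) - sqrt(2)*k + 2^(1/6)*(k^3/4 + sqrt(-k^6 + (k^3 + 108)^2)/4 + 27)^(1/3) - 2^(1/6)*sqrt(3)*I*(k^3/4 + sqrt(-k^6 + (k^3 + 108)^2)/4 + 27)^(1/3))/6) + C3*exp(z*(2^(5/6)*k^2/((1 + sqrt(3)*I)*(k^3/4 + sqrt(-k^6 + (k^3 + 108)^2)/4 + 27)^(1/3)) - sqrt(2)*k + 2^(1/6)*(k^3/4 + sqrt(-k^6 + (k^3 + 108)^2)/4 + 27)^(1/3) + 2^(1/6)*sqrt(3)*I*(k^3/4 + sqrt(-k^6 + (k^3 + 108)^2)/4 + 27)^(1/3))/6) + sqrt(3)*k/8 - sqrt(3)*z^2/4 - z/2 + 1


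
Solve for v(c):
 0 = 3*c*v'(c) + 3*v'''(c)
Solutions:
 v(c) = C1 + Integral(C2*airyai(-c) + C3*airybi(-c), c)


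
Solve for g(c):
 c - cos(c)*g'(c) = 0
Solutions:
 g(c) = C1 + Integral(c/cos(c), c)


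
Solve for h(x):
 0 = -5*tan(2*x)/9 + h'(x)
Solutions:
 h(x) = C1 - 5*log(cos(2*x))/18


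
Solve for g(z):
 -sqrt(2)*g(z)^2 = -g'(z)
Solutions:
 g(z) = -1/(C1 + sqrt(2)*z)


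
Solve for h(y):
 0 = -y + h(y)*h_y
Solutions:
 h(y) = -sqrt(C1 + y^2)
 h(y) = sqrt(C1 + y^2)


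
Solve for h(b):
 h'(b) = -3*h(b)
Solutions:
 h(b) = C1*exp(-3*b)


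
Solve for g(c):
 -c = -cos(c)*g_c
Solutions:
 g(c) = C1 + Integral(c/cos(c), c)


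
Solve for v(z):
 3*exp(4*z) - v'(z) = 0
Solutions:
 v(z) = C1 + 3*exp(4*z)/4


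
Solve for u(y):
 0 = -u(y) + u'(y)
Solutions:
 u(y) = C1*exp(y)


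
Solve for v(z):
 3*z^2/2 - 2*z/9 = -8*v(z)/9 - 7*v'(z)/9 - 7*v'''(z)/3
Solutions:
 v(z) = C1*exp(7^(1/3)*z*(-7/(36 + sqrt(1345))^(1/3) + 7^(1/3)*(36 + sqrt(1345))^(1/3))/42)*sin(sqrt(3)*7^(1/3)*z*(7/(36 + sqrt(1345))^(1/3) + 7^(1/3)*(36 + sqrt(1345))^(1/3))/42) + C2*exp(7^(1/3)*z*(-7/(36 + sqrt(1345))^(1/3) + 7^(1/3)*(36 + sqrt(1345))^(1/3))/42)*cos(sqrt(3)*7^(1/3)*z*(7/(36 + sqrt(1345))^(1/3) + 7^(1/3)*(36 + sqrt(1345))^(1/3))/42) + C3*exp(-7^(1/3)*z*(-7/(36 + sqrt(1345))^(1/3) + 7^(1/3)*(36 + sqrt(1345))^(1/3))/21) - 27*z^2/16 + 205*z/64 - 1435/512


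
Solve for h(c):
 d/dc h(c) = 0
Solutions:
 h(c) = C1


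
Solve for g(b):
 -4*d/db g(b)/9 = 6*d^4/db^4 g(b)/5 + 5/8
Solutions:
 g(b) = C1 + C4*exp(-10^(1/3)*b/3) - 45*b/32 + (C2*sin(10^(1/3)*sqrt(3)*b/6) + C3*cos(10^(1/3)*sqrt(3)*b/6))*exp(10^(1/3)*b/6)


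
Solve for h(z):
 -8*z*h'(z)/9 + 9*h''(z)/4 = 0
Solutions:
 h(z) = C1 + C2*erfi(4*z/9)


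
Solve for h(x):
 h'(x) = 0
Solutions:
 h(x) = C1


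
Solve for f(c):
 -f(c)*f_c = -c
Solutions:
 f(c) = -sqrt(C1 + c^2)
 f(c) = sqrt(C1 + c^2)


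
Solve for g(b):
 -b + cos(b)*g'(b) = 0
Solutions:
 g(b) = C1 + Integral(b/cos(b), b)


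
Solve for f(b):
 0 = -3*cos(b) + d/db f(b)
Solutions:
 f(b) = C1 + 3*sin(b)


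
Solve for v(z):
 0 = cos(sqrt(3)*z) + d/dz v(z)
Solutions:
 v(z) = C1 - sqrt(3)*sin(sqrt(3)*z)/3


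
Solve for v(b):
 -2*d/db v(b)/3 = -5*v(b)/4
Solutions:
 v(b) = C1*exp(15*b/8)


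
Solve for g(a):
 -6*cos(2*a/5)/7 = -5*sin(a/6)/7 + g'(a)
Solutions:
 g(a) = C1 - 15*sin(2*a/5)/7 - 30*cos(a/6)/7


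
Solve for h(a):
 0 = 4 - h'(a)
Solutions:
 h(a) = C1 + 4*a


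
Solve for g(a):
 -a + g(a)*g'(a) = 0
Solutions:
 g(a) = -sqrt(C1 + a^2)
 g(a) = sqrt(C1 + a^2)


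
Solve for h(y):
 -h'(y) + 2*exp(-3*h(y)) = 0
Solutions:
 h(y) = log(C1 + 6*y)/3
 h(y) = log((-3^(1/3) - 3^(5/6)*I)*(C1 + 2*y)^(1/3)/2)
 h(y) = log((-3^(1/3) + 3^(5/6)*I)*(C1 + 2*y)^(1/3)/2)


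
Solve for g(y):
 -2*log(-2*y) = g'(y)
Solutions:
 g(y) = C1 - 2*y*log(-y) + 2*y*(1 - log(2))


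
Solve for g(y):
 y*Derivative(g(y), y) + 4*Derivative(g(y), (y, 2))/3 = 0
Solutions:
 g(y) = C1 + C2*erf(sqrt(6)*y/4)


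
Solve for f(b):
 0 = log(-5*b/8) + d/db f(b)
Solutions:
 f(b) = C1 - b*log(-b) + b*(-log(5) + 1 + 3*log(2))


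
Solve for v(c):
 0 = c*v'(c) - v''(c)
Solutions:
 v(c) = C1 + C2*erfi(sqrt(2)*c/2)


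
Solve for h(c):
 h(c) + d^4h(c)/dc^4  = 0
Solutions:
 h(c) = (C1*sin(sqrt(2)*c/2) + C2*cos(sqrt(2)*c/2))*exp(-sqrt(2)*c/2) + (C3*sin(sqrt(2)*c/2) + C4*cos(sqrt(2)*c/2))*exp(sqrt(2)*c/2)


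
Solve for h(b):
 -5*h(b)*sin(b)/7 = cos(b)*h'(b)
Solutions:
 h(b) = C1*cos(b)^(5/7)


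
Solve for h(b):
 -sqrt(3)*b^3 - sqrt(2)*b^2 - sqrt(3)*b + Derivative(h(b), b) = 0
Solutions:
 h(b) = C1 + sqrt(3)*b^4/4 + sqrt(2)*b^3/3 + sqrt(3)*b^2/2


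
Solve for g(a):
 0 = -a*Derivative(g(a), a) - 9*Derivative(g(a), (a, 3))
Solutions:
 g(a) = C1 + Integral(C2*airyai(-3^(1/3)*a/3) + C3*airybi(-3^(1/3)*a/3), a)


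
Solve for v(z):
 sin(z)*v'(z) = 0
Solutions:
 v(z) = C1


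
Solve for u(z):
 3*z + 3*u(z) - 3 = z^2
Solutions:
 u(z) = z^2/3 - z + 1


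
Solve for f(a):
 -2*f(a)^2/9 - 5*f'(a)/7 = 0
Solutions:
 f(a) = 45/(C1 + 14*a)


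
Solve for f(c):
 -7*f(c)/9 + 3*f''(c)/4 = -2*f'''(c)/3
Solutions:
 f(c) = C1*exp(-c*(27*3^(1/3)/(16*sqrt(2569) + 815)^(1/3) + 18 + 3^(2/3)*(16*sqrt(2569) + 815)^(1/3))/48)*sin(3^(1/6)*c*(-(16*sqrt(2569) + 815)^(1/3) + 9*3^(2/3)/(16*sqrt(2569) + 815)^(1/3))/16) + C2*exp(-c*(27*3^(1/3)/(16*sqrt(2569) + 815)^(1/3) + 18 + 3^(2/3)*(16*sqrt(2569) + 815)^(1/3))/48)*cos(3^(1/6)*c*(-(16*sqrt(2569) + 815)^(1/3) + 9*3^(2/3)/(16*sqrt(2569) + 815)^(1/3))/16) + C3*exp(c*(-9 + 27*3^(1/3)/(16*sqrt(2569) + 815)^(1/3) + 3^(2/3)*(16*sqrt(2569) + 815)^(1/3))/24)


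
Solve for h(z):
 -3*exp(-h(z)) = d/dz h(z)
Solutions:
 h(z) = log(C1 - 3*z)


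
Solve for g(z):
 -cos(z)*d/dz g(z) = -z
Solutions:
 g(z) = C1 + Integral(z/cos(z), z)


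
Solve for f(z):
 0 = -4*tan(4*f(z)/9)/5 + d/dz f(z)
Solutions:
 f(z) = -9*asin(C1*exp(16*z/45))/4 + 9*pi/4
 f(z) = 9*asin(C1*exp(16*z/45))/4


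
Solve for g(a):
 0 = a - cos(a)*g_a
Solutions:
 g(a) = C1 + Integral(a/cos(a), a)


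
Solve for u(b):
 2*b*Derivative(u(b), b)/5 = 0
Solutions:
 u(b) = C1


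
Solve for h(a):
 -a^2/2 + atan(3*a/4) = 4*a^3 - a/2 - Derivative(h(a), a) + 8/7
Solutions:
 h(a) = C1 + a^4 + a^3/6 - a^2/4 - a*atan(3*a/4) + 8*a/7 + 2*log(9*a^2 + 16)/3


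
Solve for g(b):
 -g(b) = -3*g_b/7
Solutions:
 g(b) = C1*exp(7*b/3)


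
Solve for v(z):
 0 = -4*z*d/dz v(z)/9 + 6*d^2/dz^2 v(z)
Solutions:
 v(z) = C1 + C2*erfi(sqrt(3)*z/9)


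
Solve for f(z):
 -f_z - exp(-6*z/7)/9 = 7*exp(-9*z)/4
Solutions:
 f(z) = C1 + 7*exp(-9*z)/36 + 7*exp(-6*z/7)/54


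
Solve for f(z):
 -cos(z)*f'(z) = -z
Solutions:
 f(z) = C1 + Integral(z/cos(z), z)


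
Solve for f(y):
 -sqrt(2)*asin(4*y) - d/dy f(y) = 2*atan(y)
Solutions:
 f(y) = C1 - 2*y*atan(y) - sqrt(2)*(y*asin(4*y) + sqrt(1 - 16*y^2)/4) + log(y^2 + 1)


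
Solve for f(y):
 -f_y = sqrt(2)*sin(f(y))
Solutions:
 f(y) = -acos((-C1 - exp(2*sqrt(2)*y))/(C1 - exp(2*sqrt(2)*y))) + 2*pi
 f(y) = acos((-C1 - exp(2*sqrt(2)*y))/(C1 - exp(2*sqrt(2)*y)))


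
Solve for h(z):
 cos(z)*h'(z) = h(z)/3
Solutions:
 h(z) = C1*(sin(z) + 1)^(1/6)/(sin(z) - 1)^(1/6)


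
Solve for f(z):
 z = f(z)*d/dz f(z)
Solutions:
 f(z) = -sqrt(C1 + z^2)
 f(z) = sqrt(C1 + z^2)


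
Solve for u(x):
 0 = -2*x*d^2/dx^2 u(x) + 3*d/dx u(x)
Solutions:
 u(x) = C1 + C2*x^(5/2)


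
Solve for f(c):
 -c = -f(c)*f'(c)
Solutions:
 f(c) = -sqrt(C1 + c^2)
 f(c) = sqrt(C1 + c^2)


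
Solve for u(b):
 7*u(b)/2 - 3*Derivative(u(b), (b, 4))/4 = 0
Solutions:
 u(b) = C1*exp(-14^(1/4)*3^(3/4)*b/3) + C2*exp(14^(1/4)*3^(3/4)*b/3) + C3*sin(14^(1/4)*3^(3/4)*b/3) + C4*cos(14^(1/4)*3^(3/4)*b/3)


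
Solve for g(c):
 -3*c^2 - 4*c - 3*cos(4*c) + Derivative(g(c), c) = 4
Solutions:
 g(c) = C1 + c^3 + 2*c^2 + 4*c + 3*sin(4*c)/4


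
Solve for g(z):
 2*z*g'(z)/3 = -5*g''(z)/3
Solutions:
 g(z) = C1 + C2*erf(sqrt(5)*z/5)


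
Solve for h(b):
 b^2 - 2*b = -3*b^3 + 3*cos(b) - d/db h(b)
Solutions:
 h(b) = C1 - 3*b^4/4 - b^3/3 + b^2 + 3*sin(b)


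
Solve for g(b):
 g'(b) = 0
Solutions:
 g(b) = C1


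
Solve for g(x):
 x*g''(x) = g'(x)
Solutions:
 g(x) = C1 + C2*x^2


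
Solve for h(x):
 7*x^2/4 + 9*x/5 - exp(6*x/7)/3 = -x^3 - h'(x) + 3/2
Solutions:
 h(x) = C1 - x^4/4 - 7*x^3/12 - 9*x^2/10 + 3*x/2 + 7*exp(6*x/7)/18


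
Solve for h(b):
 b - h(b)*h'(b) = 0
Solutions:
 h(b) = -sqrt(C1 + b^2)
 h(b) = sqrt(C1 + b^2)


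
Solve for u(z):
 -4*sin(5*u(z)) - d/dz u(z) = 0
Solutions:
 u(z) = -acos((-C1 - exp(40*z))/(C1 - exp(40*z)))/5 + 2*pi/5
 u(z) = acos((-C1 - exp(40*z))/(C1 - exp(40*z)))/5


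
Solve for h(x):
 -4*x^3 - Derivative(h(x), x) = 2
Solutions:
 h(x) = C1 - x^4 - 2*x


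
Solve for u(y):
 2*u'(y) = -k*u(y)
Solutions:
 u(y) = C1*exp(-k*y/2)


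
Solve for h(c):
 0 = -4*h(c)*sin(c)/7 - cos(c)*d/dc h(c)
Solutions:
 h(c) = C1*cos(c)^(4/7)


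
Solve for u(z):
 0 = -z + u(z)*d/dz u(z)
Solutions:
 u(z) = -sqrt(C1 + z^2)
 u(z) = sqrt(C1 + z^2)


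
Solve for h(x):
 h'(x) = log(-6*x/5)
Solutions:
 h(x) = C1 + x*log(-x) + x*(-log(5) - 1 + log(6))


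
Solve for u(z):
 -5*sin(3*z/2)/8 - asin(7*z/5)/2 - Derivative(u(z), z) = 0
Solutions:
 u(z) = C1 - z*asin(7*z/5)/2 - sqrt(25 - 49*z^2)/14 + 5*cos(3*z/2)/12


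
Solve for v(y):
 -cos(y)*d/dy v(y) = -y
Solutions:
 v(y) = C1 + Integral(y/cos(y), y)


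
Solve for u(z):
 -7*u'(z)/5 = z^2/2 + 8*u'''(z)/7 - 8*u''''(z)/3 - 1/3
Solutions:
 u(z) = C1 + C2*exp(z*(-10^(2/3)*(49*sqrt(22089) + 7283)^(1/3) - 40*10^(1/3)/(49*sqrt(22089) + 7283)^(1/3) + 40)/280)*sin(10^(1/3)*sqrt(3)*z*(-10^(1/3)*(49*sqrt(22089) + 7283)^(1/3) + 40/(49*sqrt(22089) + 7283)^(1/3))/280) + C3*exp(z*(-10^(2/3)*(49*sqrt(22089) + 7283)^(1/3) - 40*10^(1/3)/(49*sqrt(22089) + 7283)^(1/3) + 40)/280)*cos(10^(1/3)*sqrt(3)*z*(-10^(1/3)*(49*sqrt(22089) + 7283)^(1/3) + 40/(49*sqrt(22089) + 7283)^(1/3))/280) + C4*exp(z*(40*10^(1/3)/(49*sqrt(22089) + 7283)^(1/3) + 20 + 10^(2/3)*(49*sqrt(22089) + 7283)^(1/3))/140) - 5*z^3/42 + 845*z/1029


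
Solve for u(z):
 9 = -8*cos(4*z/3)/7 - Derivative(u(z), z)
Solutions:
 u(z) = C1 - 9*z - 6*sin(4*z/3)/7


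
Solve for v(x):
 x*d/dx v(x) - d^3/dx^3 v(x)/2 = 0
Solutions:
 v(x) = C1 + Integral(C2*airyai(2^(1/3)*x) + C3*airybi(2^(1/3)*x), x)


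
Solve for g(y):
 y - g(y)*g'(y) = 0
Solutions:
 g(y) = -sqrt(C1 + y^2)
 g(y) = sqrt(C1 + y^2)


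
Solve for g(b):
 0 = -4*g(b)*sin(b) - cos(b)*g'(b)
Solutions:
 g(b) = C1*cos(b)^4


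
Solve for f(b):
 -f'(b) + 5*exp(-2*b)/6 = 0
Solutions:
 f(b) = C1 - 5*exp(-2*b)/12


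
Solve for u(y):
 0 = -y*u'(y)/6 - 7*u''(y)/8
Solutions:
 u(y) = C1 + C2*erf(sqrt(42)*y/21)


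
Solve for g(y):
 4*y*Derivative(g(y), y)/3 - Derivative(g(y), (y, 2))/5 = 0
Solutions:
 g(y) = C1 + C2*erfi(sqrt(30)*y/3)


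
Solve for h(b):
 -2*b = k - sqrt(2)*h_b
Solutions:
 h(b) = C1 + sqrt(2)*b^2/2 + sqrt(2)*b*k/2


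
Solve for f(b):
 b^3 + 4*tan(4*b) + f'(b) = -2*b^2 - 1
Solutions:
 f(b) = C1 - b^4/4 - 2*b^3/3 - b + log(cos(4*b))


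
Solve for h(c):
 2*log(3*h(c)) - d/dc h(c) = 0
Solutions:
 -Integral(1/(log(_y) + log(3)), (_y, h(c)))/2 = C1 - c


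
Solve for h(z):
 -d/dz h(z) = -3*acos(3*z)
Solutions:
 h(z) = C1 + 3*z*acos(3*z) - sqrt(1 - 9*z^2)


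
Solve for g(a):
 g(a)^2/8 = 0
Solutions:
 g(a) = 0


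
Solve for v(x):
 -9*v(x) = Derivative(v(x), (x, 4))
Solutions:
 v(x) = (C1*sin(sqrt(6)*x/2) + C2*cos(sqrt(6)*x/2))*exp(-sqrt(6)*x/2) + (C3*sin(sqrt(6)*x/2) + C4*cos(sqrt(6)*x/2))*exp(sqrt(6)*x/2)


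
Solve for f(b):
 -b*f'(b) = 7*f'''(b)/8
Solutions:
 f(b) = C1 + Integral(C2*airyai(-2*7^(2/3)*b/7) + C3*airybi(-2*7^(2/3)*b/7), b)


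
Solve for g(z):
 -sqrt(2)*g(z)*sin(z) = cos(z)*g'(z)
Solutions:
 g(z) = C1*cos(z)^(sqrt(2))
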